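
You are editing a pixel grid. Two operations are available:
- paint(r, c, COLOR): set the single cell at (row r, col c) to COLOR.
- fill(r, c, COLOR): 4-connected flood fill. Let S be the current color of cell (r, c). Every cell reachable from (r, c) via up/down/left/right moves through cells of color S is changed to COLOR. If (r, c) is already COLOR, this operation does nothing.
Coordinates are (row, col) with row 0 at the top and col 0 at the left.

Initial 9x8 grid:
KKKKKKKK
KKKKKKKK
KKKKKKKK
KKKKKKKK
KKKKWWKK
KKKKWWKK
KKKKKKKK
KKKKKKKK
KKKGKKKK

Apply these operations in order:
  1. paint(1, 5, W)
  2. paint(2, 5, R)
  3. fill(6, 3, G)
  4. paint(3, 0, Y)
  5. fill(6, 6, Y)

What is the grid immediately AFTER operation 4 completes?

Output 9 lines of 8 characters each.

Answer: GGGGGGGG
GGGGGWGG
GGGGGRGG
YGGGGGGG
GGGGWWGG
GGGGWWGG
GGGGGGGG
GGGGGGGG
GGGGGGGG

Derivation:
After op 1 paint(1,5,W):
KKKKKKKK
KKKKKWKK
KKKKKKKK
KKKKKKKK
KKKKWWKK
KKKKWWKK
KKKKKKKK
KKKKKKKK
KKKGKKKK
After op 2 paint(2,5,R):
KKKKKKKK
KKKKKWKK
KKKKKRKK
KKKKKKKK
KKKKWWKK
KKKKWWKK
KKKKKKKK
KKKKKKKK
KKKGKKKK
After op 3 fill(6,3,G) [65 cells changed]:
GGGGGGGG
GGGGGWGG
GGGGGRGG
GGGGGGGG
GGGGWWGG
GGGGWWGG
GGGGGGGG
GGGGGGGG
GGGGGGGG
After op 4 paint(3,0,Y):
GGGGGGGG
GGGGGWGG
GGGGGRGG
YGGGGGGG
GGGGWWGG
GGGGWWGG
GGGGGGGG
GGGGGGGG
GGGGGGGG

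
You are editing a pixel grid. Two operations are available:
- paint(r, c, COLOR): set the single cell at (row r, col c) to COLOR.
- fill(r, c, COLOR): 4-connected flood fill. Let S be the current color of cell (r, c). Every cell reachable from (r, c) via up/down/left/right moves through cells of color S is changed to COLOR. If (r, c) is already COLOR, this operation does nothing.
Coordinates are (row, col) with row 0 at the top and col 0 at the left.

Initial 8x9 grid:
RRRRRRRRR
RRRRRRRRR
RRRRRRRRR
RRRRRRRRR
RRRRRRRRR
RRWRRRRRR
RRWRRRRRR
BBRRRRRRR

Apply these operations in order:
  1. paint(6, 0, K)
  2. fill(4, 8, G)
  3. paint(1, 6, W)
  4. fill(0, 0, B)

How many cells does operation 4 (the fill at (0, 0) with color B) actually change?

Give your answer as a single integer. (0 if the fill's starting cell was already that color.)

After op 1 paint(6,0,K):
RRRRRRRRR
RRRRRRRRR
RRRRRRRRR
RRRRRRRRR
RRRRRRRRR
RRWRRRRRR
KRWRRRRRR
BBRRRRRRR
After op 2 fill(4,8,G) [67 cells changed]:
GGGGGGGGG
GGGGGGGGG
GGGGGGGGG
GGGGGGGGG
GGGGGGGGG
GGWGGGGGG
KGWGGGGGG
BBGGGGGGG
After op 3 paint(1,6,W):
GGGGGGGGG
GGGGGGWGG
GGGGGGGGG
GGGGGGGGG
GGGGGGGGG
GGWGGGGGG
KGWGGGGGG
BBGGGGGGG
After op 4 fill(0,0,B) [66 cells changed]:
BBBBBBBBB
BBBBBBWBB
BBBBBBBBB
BBBBBBBBB
BBBBBBBBB
BBWBBBBBB
KBWBBBBBB
BBBBBBBBB

Answer: 66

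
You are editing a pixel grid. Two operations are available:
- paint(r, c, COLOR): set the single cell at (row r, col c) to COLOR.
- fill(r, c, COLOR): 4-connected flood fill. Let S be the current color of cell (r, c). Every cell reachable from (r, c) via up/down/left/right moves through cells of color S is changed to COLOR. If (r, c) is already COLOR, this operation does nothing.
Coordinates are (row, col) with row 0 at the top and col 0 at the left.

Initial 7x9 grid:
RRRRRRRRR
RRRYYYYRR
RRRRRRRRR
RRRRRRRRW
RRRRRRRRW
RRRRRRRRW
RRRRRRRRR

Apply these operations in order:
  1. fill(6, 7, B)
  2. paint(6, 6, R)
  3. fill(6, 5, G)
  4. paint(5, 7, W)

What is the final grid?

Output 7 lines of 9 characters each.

After op 1 fill(6,7,B) [56 cells changed]:
BBBBBBBBB
BBBYYYYBB
BBBBBBBBB
BBBBBBBBW
BBBBBBBBW
BBBBBBBBW
BBBBBBBBB
After op 2 paint(6,6,R):
BBBBBBBBB
BBBYYYYBB
BBBBBBBBB
BBBBBBBBW
BBBBBBBBW
BBBBBBBBW
BBBBBBRBB
After op 3 fill(6,5,G) [55 cells changed]:
GGGGGGGGG
GGGYYYYGG
GGGGGGGGG
GGGGGGGGW
GGGGGGGGW
GGGGGGGGW
GGGGGGRGG
After op 4 paint(5,7,W):
GGGGGGGGG
GGGYYYYGG
GGGGGGGGG
GGGGGGGGW
GGGGGGGGW
GGGGGGGWW
GGGGGGRGG

Answer: GGGGGGGGG
GGGYYYYGG
GGGGGGGGG
GGGGGGGGW
GGGGGGGGW
GGGGGGGWW
GGGGGGRGG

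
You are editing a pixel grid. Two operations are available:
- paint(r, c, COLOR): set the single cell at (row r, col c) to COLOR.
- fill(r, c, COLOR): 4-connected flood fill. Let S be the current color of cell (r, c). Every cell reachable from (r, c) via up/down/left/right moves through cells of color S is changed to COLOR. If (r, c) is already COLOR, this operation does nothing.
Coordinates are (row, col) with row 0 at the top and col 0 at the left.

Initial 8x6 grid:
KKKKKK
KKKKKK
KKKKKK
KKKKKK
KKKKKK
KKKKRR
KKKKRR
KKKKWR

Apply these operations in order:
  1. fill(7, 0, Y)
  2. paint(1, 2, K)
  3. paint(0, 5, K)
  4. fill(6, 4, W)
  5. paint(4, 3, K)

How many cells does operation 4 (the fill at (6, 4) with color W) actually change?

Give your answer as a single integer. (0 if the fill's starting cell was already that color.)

After op 1 fill(7,0,Y) [42 cells changed]:
YYYYYY
YYYYYY
YYYYYY
YYYYYY
YYYYYY
YYYYRR
YYYYRR
YYYYWR
After op 2 paint(1,2,K):
YYYYYY
YYKYYY
YYYYYY
YYYYYY
YYYYYY
YYYYRR
YYYYRR
YYYYWR
After op 3 paint(0,5,K):
YYYYYK
YYKYYY
YYYYYY
YYYYYY
YYYYYY
YYYYRR
YYYYRR
YYYYWR
After op 4 fill(6,4,W) [5 cells changed]:
YYYYYK
YYKYYY
YYYYYY
YYYYYY
YYYYYY
YYYYWW
YYYYWW
YYYYWW

Answer: 5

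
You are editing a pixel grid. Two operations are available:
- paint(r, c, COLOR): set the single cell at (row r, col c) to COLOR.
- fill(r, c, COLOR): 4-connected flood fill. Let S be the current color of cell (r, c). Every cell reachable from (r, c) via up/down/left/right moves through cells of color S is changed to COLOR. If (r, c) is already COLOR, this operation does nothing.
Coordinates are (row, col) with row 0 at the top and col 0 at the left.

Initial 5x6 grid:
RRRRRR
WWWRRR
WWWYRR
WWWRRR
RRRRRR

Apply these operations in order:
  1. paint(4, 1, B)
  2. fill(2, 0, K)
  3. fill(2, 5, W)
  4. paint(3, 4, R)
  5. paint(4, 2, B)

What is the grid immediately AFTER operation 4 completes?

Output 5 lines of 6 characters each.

Answer: WWWWWW
KKKWWW
KKKYWW
KKKWRW
RBWWWW

Derivation:
After op 1 paint(4,1,B):
RRRRRR
WWWRRR
WWWYRR
WWWRRR
RBRRRR
After op 2 fill(2,0,K) [9 cells changed]:
RRRRRR
KKKRRR
KKKYRR
KKKRRR
RBRRRR
After op 3 fill(2,5,W) [18 cells changed]:
WWWWWW
KKKWWW
KKKYWW
KKKWWW
RBWWWW
After op 4 paint(3,4,R):
WWWWWW
KKKWWW
KKKYWW
KKKWRW
RBWWWW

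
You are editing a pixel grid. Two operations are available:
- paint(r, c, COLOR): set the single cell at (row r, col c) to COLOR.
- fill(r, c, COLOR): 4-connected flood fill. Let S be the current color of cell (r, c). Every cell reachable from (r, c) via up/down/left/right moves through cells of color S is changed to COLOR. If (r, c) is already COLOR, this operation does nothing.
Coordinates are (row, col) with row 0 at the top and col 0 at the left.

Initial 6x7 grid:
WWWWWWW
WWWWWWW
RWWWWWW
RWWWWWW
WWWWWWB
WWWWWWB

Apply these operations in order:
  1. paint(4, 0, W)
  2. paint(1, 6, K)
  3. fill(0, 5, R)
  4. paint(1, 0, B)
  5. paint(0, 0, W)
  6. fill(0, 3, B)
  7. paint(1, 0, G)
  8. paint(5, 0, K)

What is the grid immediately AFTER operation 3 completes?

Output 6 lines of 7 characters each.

Answer: RRRRRRR
RRRRRRK
RRRRRRR
RRRRRRR
RRRRRRB
RRRRRRB

Derivation:
After op 1 paint(4,0,W):
WWWWWWW
WWWWWWW
RWWWWWW
RWWWWWW
WWWWWWB
WWWWWWB
After op 2 paint(1,6,K):
WWWWWWW
WWWWWWK
RWWWWWW
RWWWWWW
WWWWWWB
WWWWWWB
After op 3 fill(0,5,R) [37 cells changed]:
RRRRRRR
RRRRRRK
RRRRRRR
RRRRRRR
RRRRRRB
RRRRRRB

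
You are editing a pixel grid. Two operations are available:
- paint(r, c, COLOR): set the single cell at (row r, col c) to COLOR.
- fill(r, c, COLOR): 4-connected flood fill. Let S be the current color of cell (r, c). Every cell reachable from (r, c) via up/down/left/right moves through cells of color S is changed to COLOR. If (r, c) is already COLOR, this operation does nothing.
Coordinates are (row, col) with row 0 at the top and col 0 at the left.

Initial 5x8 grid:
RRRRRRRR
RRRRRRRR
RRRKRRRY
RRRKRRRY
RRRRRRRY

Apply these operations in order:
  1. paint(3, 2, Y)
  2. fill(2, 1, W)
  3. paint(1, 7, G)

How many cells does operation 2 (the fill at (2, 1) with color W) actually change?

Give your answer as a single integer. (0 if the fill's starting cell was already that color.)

After op 1 paint(3,2,Y):
RRRRRRRR
RRRRRRRR
RRRKRRRY
RRYKRRRY
RRRRRRRY
After op 2 fill(2,1,W) [34 cells changed]:
WWWWWWWW
WWWWWWWW
WWWKWWWY
WWYKWWWY
WWWWWWWY

Answer: 34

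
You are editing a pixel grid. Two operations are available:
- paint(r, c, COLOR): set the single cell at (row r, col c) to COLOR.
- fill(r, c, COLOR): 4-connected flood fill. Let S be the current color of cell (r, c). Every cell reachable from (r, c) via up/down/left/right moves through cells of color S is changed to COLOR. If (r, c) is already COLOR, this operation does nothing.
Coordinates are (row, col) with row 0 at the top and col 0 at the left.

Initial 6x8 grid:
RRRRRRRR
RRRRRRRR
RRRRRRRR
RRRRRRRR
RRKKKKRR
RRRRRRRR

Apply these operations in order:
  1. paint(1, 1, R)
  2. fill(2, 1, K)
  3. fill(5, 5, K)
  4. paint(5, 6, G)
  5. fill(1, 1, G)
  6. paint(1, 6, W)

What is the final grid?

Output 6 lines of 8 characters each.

After op 1 paint(1,1,R):
RRRRRRRR
RRRRRRRR
RRRRRRRR
RRRRRRRR
RRKKKKRR
RRRRRRRR
After op 2 fill(2,1,K) [44 cells changed]:
KKKKKKKK
KKKKKKKK
KKKKKKKK
KKKKKKKK
KKKKKKKK
KKKKKKKK
After op 3 fill(5,5,K) [0 cells changed]:
KKKKKKKK
KKKKKKKK
KKKKKKKK
KKKKKKKK
KKKKKKKK
KKKKKKKK
After op 4 paint(5,6,G):
KKKKKKKK
KKKKKKKK
KKKKKKKK
KKKKKKKK
KKKKKKKK
KKKKKKGK
After op 5 fill(1,1,G) [47 cells changed]:
GGGGGGGG
GGGGGGGG
GGGGGGGG
GGGGGGGG
GGGGGGGG
GGGGGGGG
After op 6 paint(1,6,W):
GGGGGGGG
GGGGGGWG
GGGGGGGG
GGGGGGGG
GGGGGGGG
GGGGGGGG

Answer: GGGGGGGG
GGGGGGWG
GGGGGGGG
GGGGGGGG
GGGGGGGG
GGGGGGGG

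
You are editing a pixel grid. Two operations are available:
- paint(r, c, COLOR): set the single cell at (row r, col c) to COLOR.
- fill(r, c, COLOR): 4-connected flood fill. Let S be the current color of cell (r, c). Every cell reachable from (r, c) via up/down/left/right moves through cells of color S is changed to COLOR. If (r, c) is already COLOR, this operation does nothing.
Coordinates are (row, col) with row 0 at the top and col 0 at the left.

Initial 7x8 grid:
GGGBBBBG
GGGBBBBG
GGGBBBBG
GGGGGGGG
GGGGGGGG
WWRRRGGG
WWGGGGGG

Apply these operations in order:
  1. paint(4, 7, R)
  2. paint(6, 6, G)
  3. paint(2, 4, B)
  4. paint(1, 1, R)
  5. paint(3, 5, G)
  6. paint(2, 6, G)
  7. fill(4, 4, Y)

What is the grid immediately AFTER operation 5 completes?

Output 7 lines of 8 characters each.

Answer: GGGBBBBG
GRGBBBBG
GGGBBBBG
GGGGGGGG
GGGGGGGR
WWRRRGGG
WWGGGGGG

Derivation:
After op 1 paint(4,7,R):
GGGBBBBG
GGGBBBBG
GGGBBBBG
GGGGGGGG
GGGGGGGR
WWRRRGGG
WWGGGGGG
After op 2 paint(6,6,G):
GGGBBBBG
GGGBBBBG
GGGBBBBG
GGGGGGGG
GGGGGGGR
WWRRRGGG
WWGGGGGG
After op 3 paint(2,4,B):
GGGBBBBG
GGGBBBBG
GGGBBBBG
GGGGGGGG
GGGGGGGR
WWRRRGGG
WWGGGGGG
After op 4 paint(1,1,R):
GGGBBBBG
GRGBBBBG
GGGBBBBG
GGGGGGGG
GGGGGGGR
WWRRRGGG
WWGGGGGG
After op 5 paint(3,5,G):
GGGBBBBG
GRGBBBBG
GGGBBBBG
GGGGGGGG
GGGGGGGR
WWRRRGGG
WWGGGGGG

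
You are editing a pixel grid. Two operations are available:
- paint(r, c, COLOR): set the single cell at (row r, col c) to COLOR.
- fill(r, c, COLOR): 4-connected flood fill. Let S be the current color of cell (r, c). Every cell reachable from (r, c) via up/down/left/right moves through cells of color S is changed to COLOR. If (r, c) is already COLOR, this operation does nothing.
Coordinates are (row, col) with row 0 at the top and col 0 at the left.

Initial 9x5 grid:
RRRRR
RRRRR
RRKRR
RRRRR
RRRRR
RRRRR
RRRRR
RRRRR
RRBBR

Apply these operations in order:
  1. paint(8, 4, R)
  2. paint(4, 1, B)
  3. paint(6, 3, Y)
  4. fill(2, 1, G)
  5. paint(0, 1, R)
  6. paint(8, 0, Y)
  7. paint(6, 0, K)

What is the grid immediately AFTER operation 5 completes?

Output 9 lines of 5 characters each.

Answer: GRGGG
GGGGG
GGKGG
GGGGG
GBGGG
GGGGG
GGGYG
GGGGG
GGBBG

Derivation:
After op 1 paint(8,4,R):
RRRRR
RRRRR
RRKRR
RRRRR
RRRRR
RRRRR
RRRRR
RRRRR
RRBBR
After op 2 paint(4,1,B):
RRRRR
RRRRR
RRKRR
RRRRR
RBRRR
RRRRR
RRRRR
RRRRR
RRBBR
After op 3 paint(6,3,Y):
RRRRR
RRRRR
RRKRR
RRRRR
RBRRR
RRRRR
RRRYR
RRRRR
RRBBR
After op 4 fill(2,1,G) [40 cells changed]:
GGGGG
GGGGG
GGKGG
GGGGG
GBGGG
GGGGG
GGGYG
GGGGG
GGBBG
After op 5 paint(0,1,R):
GRGGG
GGGGG
GGKGG
GGGGG
GBGGG
GGGGG
GGGYG
GGGGG
GGBBG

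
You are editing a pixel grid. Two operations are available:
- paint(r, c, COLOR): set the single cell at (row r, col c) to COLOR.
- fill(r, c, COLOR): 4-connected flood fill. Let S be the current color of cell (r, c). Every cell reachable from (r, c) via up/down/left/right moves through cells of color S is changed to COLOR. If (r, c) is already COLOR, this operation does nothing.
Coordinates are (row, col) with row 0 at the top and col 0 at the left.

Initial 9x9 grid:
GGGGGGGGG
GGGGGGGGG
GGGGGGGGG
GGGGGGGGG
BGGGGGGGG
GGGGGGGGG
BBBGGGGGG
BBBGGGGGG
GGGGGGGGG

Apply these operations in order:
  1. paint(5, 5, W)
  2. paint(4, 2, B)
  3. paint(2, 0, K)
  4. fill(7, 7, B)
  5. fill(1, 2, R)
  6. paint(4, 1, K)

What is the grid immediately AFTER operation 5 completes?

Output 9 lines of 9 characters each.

After op 1 paint(5,5,W):
GGGGGGGGG
GGGGGGGGG
GGGGGGGGG
GGGGGGGGG
BGGGGGGGG
GGGGGWGGG
BBBGGGGGG
BBBGGGGGG
GGGGGGGGG
After op 2 paint(4,2,B):
GGGGGGGGG
GGGGGGGGG
GGGGGGGGG
GGGGGGGGG
BGBGGGGGG
GGGGGWGGG
BBBGGGGGG
BBBGGGGGG
GGGGGGGGG
After op 3 paint(2,0,K):
GGGGGGGGG
GGGGGGGGG
KGGGGGGGG
GGGGGGGGG
BGBGGGGGG
GGGGGWGGG
BBBGGGGGG
BBBGGGGGG
GGGGGGGGG
After op 4 fill(7,7,B) [71 cells changed]:
BBBBBBBBB
BBBBBBBBB
KBBBBBBBB
BBBBBBBBB
BBBBBBBBB
BBBBBWBBB
BBBBBBBBB
BBBBBBBBB
BBBBBBBBB
After op 5 fill(1,2,R) [79 cells changed]:
RRRRRRRRR
RRRRRRRRR
KRRRRRRRR
RRRRRRRRR
RRRRRRRRR
RRRRRWRRR
RRRRRRRRR
RRRRRRRRR
RRRRRRRRR

Answer: RRRRRRRRR
RRRRRRRRR
KRRRRRRRR
RRRRRRRRR
RRRRRRRRR
RRRRRWRRR
RRRRRRRRR
RRRRRRRRR
RRRRRRRRR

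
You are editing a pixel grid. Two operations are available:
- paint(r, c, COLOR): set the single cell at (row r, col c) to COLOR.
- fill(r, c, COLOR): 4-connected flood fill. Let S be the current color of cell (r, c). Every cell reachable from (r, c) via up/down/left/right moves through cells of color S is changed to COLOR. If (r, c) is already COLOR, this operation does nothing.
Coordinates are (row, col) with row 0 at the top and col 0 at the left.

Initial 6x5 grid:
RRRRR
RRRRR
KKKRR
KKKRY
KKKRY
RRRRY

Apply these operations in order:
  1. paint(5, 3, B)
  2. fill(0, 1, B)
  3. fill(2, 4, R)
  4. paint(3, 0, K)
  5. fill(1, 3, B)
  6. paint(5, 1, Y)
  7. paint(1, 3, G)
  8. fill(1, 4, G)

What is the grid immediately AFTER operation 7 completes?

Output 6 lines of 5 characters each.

Answer: BBBBB
BBBGB
KKKBB
KKKBY
KKKBY
BYBBY

Derivation:
After op 1 paint(5,3,B):
RRRRR
RRRRR
KKKRR
KKKRY
KKKRY
RRRBY
After op 2 fill(0,1,B) [14 cells changed]:
BBBBB
BBBBB
KKKBB
KKKBY
KKKBY
RRRBY
After op 3 fill(2,4,R) [15 cells changed]:
RRRRR
RRRRR
KKKRR
KKKRY
KKKRY
RRRRY
After op 4 paint(3,0,K):
RRRRR
RRRRR
KKKRR
KKKRY
KKKRY
RRRRY
After op 5 fill(1,3,B) [18 cells changed]:
BBBBB
BBBBB
KKKBB
KKKBY
KKKBY
BBBBY
After op 6 paint(5,1,Y):
BBBBB
BBBBB
KKKBB
KKKBY
KKKBY
BYBBY
After op 7 paint(1,3,G):
BBBBB
BBBGB
KKKBB
KKKBY
KKKBY
BYBBY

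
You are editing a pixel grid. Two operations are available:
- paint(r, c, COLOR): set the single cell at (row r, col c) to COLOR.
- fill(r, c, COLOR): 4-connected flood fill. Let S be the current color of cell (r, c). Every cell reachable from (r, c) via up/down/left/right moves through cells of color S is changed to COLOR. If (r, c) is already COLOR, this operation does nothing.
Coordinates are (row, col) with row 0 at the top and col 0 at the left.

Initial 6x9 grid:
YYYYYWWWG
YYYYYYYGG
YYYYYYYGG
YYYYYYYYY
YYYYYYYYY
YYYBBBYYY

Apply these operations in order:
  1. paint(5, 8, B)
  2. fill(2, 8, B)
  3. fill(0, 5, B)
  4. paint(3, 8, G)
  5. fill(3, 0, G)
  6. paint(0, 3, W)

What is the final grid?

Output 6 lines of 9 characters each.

Answer: GGGWGBBBB
GGGGGGGBB
GGGGGGGBB
GGGGGGGGG
GGGGGGGGG
GGGBBBGGB

Derivation:
After op 1 paint(5,8,B):
YYYYYWWWG
YYYYYYYGG
YYYYYYYGG
YYYYYYYYY
YYYYYYYYY
YYYBBBYYB
After op 2 fill(2,8,B) [5 cells changed]:
YYYYYWWWB
YYYYYYYBB
YYYYYYYBB
YYYYYYYYY
YYYYYYYYY
YYYBBBYYB
After op 3 fill(0,5,B) [3 cells changed]:
YYYYYBBBB
YYYYYYYBB
YYYYYYYBB
YYYYYYYYY
YYYYYYYYY
YYYBBBYYB
After op 4 paint(3,8,G):
YYYYYBBBB
YYYYYYYBB
YYYYYYYBB
YYYYYYYYG
YYYYYYYYY
YYYBBBYYB
After op 5 fill(3,0,G) [41 cells changed]:
GGGGGBBBB
GGGGGGGBB
GGGGGGGBB
GGGGGGGGG
GGGGGGGGG
GGGBBBGGB
After op 6 paint(0,3,W):
GGGWGBBBB
GGGGGGGBB
GGGGGGGBB
GGGGGGGGG
GGGGGGGGG
GGGBBBGGB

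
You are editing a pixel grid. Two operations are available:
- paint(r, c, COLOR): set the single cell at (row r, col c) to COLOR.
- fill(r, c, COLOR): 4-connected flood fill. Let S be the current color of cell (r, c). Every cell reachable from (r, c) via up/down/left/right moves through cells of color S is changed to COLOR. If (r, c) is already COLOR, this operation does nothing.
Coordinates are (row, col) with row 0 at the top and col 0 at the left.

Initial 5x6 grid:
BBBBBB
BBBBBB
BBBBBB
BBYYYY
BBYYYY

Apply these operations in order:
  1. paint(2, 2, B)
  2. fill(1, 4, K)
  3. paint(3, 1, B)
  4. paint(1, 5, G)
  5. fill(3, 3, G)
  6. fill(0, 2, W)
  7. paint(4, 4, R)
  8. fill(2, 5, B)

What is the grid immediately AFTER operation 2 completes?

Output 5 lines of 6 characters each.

After op 1 paint(2,2,B):
BBBBBB
BBBBBB
BBBBBB
BBYYYY
BBYYYY
After op 2 fill(1,4,K) [22 cells changed]:
KKKKKK
KKKKKK
KKKKKK
KKYYYY
KKYYYY

Answer: KKKKKK
KKKKKK
KKKKKK
KKYYYY
KKYYYY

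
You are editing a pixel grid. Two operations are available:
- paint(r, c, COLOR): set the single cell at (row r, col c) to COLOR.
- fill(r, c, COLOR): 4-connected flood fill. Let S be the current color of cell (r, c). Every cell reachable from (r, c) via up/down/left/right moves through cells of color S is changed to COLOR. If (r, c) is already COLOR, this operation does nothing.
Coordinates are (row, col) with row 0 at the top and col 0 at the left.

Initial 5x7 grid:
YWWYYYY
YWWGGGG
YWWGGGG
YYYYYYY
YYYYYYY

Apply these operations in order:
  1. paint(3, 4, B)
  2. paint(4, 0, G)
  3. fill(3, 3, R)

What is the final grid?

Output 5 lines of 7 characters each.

Answer: RWWYYYY
RWWGGGG
RWWGGGG
RRRRBRR
GRRRRRR

Derivation:
After op 1 paint(3,4,B):
YWWYYYY
YWWGGGG
YWWGGGG
YYYYBYY
YYYYYYY
After op 2 paint(4,0,G):
YWWYYYY
YWWGGGG
YWWGGGG
YYYYBYY
GYYYYYY
After op 3 fill(3,3,R) [15 cells changed]:
RWWYYYY
RWWGGGG
RWWGGGG
RRRRBRR
GRRRRRR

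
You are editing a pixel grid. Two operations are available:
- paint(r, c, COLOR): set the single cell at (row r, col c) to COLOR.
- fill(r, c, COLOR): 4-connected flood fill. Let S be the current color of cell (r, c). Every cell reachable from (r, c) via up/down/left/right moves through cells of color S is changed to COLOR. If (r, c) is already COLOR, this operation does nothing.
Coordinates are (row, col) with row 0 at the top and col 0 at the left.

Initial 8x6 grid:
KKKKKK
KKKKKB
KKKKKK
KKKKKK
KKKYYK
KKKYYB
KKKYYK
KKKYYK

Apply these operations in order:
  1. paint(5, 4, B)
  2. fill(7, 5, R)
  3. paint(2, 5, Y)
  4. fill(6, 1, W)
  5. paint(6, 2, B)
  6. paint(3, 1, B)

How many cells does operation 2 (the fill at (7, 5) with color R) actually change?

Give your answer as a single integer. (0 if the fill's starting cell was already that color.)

Answer: 2

Derivation:
After op 1 paint(5,4,B):
KKKKKK
KKKKKB
KKKKKK
KKKKKK
KKKYYK
KKKYBB
KKKYYK
KKKYYK
After op 2 fill(7,5,R) [2 cells changed]:
KKKKKK
KKKKKB
KKKKKK
KKKKKK
KKKYYK
KKKYBB
KKKYYR
KKKYYR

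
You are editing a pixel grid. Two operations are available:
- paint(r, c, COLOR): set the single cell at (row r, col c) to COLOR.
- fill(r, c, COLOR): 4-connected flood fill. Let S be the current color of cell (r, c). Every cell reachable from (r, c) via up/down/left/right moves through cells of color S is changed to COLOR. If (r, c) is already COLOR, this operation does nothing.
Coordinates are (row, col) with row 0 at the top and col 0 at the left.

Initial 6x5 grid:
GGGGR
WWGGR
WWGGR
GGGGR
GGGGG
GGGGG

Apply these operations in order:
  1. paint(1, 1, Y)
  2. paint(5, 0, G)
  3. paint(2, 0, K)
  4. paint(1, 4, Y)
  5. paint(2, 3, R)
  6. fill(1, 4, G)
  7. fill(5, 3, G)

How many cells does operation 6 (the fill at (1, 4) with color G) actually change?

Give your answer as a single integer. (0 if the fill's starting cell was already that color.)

After op 1 paint(1,1,Y):
GGGGR
WYGGR
WWGGR
GGGGR
GGGGG
GGGGG
After op 2 paint(5,0,G):
GGGGR
WYGGR
WWGGR
GGGGR
GGGGG
GGGGG
After op 3 paint(2,0,K):
GGGGR
WYGGR
KWGGR
GGGGR
GGGGG
GGGGG
After op 4 paint(1,4,Y):
GGGGR
WYGGY
KWGGR
GGGGR
GGGGG
GGGGG
After op 5 paint(2,3,R):
GGGGR
WYGGY
KWGRR
GGGGR
GGGGG
GGGGG
After op 6 fill(1,4,G) [1 cells changed]:
GGGGR
WYGGG
KWGRR
GGGGR
GGGGG
GGGGG

Answer: 1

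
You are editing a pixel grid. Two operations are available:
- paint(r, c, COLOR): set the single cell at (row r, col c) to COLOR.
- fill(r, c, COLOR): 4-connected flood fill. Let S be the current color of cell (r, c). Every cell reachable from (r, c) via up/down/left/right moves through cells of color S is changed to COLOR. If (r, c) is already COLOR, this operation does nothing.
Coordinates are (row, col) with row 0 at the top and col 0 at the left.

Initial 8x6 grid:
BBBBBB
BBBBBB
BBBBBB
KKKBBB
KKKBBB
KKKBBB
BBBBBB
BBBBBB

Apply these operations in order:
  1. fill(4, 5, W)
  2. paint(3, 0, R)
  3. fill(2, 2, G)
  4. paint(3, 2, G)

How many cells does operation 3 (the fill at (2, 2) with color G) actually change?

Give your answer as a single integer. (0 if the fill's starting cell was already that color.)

After op 1 fill(4,5,W) [39 cells changed]:
WWWWWW
WWWWWW
WWWWWW
KKKWWW
KKKWWW
KKKWWW
WWWWWW
WWWWWW
After op 2 paint(3,0,R):
WWWWWW
WWWWWW
WWWWWW
RKKWWW
KKKWWW
KKKWWW
WWWWWW
WWWWWW
After op 3 fill(2,2,G) [39 cells changed]:
GGGGGG
GGGGGG
GGGGGG
RKKGGG
KKKGGG
KKKGGG
GGGGGG
GGGGGG

Answer: 39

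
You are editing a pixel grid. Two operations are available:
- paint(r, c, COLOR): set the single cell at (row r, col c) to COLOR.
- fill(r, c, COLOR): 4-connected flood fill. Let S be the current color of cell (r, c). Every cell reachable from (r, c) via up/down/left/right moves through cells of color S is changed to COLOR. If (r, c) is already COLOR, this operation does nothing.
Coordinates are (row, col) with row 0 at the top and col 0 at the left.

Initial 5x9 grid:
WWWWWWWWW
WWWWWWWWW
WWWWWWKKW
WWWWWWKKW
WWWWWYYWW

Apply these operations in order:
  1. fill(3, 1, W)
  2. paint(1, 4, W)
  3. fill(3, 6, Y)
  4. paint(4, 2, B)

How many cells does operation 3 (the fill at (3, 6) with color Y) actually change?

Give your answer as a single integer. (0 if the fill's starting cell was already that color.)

After op 1 fill(3,1,W) [0 cells changed]:
WWWWWWWWW
WWWWWWWWW
WWWWWWKKW
WWWWWWKKW
WWWWWYYWW
After op 2 paint(1,4,W):
WWWWWWWWW
WWWWWWWWW
WWWWWWKKW
WWWWWWKKW
WWWWWYYWW
After op 3 fill(3,6,Y) [4 cells changed]:
WWWWWWWWW
WWWWWWWWW
WWWWWWYYW
WWWWWWYYW
WWWWWYYWW

Answer: 4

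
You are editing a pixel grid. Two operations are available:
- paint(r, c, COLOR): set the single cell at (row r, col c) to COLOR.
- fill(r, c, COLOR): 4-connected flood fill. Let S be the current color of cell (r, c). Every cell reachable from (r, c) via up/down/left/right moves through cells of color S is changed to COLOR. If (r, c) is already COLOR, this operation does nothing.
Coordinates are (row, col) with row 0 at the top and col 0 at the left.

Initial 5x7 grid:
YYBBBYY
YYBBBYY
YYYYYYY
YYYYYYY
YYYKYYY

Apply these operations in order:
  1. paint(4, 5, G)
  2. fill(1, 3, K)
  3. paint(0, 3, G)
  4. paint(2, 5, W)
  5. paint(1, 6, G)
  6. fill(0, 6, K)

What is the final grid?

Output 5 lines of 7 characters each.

After op 1 paint(4,5,G):
YYBBBYY
YYBBBYY
YYYYYYY
YYYYYYY
YYYKYGY
After op 2 fill(1,3,K) [6 cells changed]:
YYKKKYY
YYKKKYY
YYYYYYY
YYYYYYY
YYYKYGY
After op 3 paint(0,3,G):
YYKGKYY
YYKKKYY
YYYYYYY
YYYYYYY
YYYKYGY
After op 4 paint(2,5,W):
YYKGKYY
YYKKKYY
YYYYYWY
YYYYYYY
YYYKYGY
After op 5 paint(1,6,G):
YYKGKYY
YYKKKYG
YYYYYWY
YYYYYYY
YYYKYGY
After op 6 fill(0,6,K) [3 cells changed]:
YYKGKKK
YYKKKKG
YYYYYWY
YYYYYYY
YYYKYGY

Answer: YYKGKKK
YYKKKKG
YYYYYWY
YYYYYYY
YYYKYGY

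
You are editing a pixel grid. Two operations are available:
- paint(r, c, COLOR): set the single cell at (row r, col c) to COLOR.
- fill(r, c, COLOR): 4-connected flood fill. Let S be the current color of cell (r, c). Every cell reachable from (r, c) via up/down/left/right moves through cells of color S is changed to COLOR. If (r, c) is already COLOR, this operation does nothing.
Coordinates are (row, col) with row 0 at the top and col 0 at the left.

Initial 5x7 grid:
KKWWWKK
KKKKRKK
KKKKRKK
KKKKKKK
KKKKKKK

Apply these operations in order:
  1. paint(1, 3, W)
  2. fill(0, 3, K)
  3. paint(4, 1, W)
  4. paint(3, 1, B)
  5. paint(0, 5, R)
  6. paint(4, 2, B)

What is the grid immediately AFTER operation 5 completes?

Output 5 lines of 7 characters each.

After op 1 paint(1,3,W):
KKWWWKK
KKKWRKK
KKKKRKK
KKKKKKK
KKKKKKK
After op 2 fill(0,3,K) [4 cells changed]:
KKKKKKK
KKKKRKK
KKKKRKK
KKKKKKK
KKKKKKK
After op 3 paint(4,1,W):
KKKKKKK
KKKKRKK
KKKKRKK
KKKKKKK
KWKKKKK
After op 4 paint(3,1,B):
KKKKKKK
KKKKRKK
KKKKRKK
KBKKKKK
KWKKKKK
After op 5 paint(0,5,R):
KKKKKRK
KKKKRKK
KKKKRKK
KBKKKKK
KWKKKKK

Answer: KKKKKRK
KKKKRKK
KKKKRKK
KBKKKKK
KWKKKKK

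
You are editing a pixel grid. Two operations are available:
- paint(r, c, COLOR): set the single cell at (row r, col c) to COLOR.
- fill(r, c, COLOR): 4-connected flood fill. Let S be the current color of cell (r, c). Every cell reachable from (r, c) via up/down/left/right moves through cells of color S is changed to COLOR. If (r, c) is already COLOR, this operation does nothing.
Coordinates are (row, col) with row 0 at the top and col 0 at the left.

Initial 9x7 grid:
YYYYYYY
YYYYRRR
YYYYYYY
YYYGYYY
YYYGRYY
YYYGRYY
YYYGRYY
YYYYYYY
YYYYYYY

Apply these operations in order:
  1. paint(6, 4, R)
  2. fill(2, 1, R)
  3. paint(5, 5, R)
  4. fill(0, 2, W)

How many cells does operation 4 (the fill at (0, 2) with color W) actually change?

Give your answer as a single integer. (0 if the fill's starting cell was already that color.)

After op 1 paint(6,4,R):
YYYYYYY
YYYYRRR
YYYYYYY
YYYGYYY
YYYGRYY
YYYGRYY
YYYGRYY
YYYYYYY
YYYYYYY
After op 2 fill(2,1,R) [53 cells changed]:
RRRRRRR
RRRRRRR
RRRRRRR
RRRGRRR
RRRGRRR
RRRGRRR
RRRGRRR
RRRRRRR
RRRRRRR
After op 3 paint(5,5,R):
RRRRRRR
RRRRRRR
RRRRRRR
RRRGRRR
RRRGRRR
RRRGRRR
RRRGRRR
RRRRRRR
RRRRRRR
After op 4 fill(0,2,W) [59 cells changed]:
WWWWWWW
WWWWWWW
WWWWWWW
WWWGWWW
WWWGWWW
WWWGWWW
WWWGWWW
WWWWWWW
WWWWWWW

Answer: 59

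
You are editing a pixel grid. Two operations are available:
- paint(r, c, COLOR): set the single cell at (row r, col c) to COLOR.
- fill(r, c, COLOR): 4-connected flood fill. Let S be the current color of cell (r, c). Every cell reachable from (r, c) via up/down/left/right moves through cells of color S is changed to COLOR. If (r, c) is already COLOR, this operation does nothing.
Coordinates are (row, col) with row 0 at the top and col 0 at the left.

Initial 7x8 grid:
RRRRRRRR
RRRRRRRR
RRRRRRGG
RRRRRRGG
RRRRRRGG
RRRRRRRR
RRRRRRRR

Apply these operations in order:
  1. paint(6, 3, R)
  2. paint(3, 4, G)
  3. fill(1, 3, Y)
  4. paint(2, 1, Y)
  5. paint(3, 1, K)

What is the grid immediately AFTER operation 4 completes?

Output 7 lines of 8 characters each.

Answer: YYYYYYYY
YYYYYYYY
YYYYYYGG
YYYYGYGG
YYYYYYGG
YYYYYYYY
YYYYYYYY

Derivation:
After op 1 paint(6,3,R):
RRRRRRRR
RRRRRRRR
RRRRRRGG
RRRRRRGG
RRRRRRGG
RRRRRRRR
RRRRRRRR
After op 2 paint(3,4,G):
RRRRRRRR
RRRRRRRR
RRRRRRGG
RRRRGRGG
RRRRRRGG
RRRRRRRR
RRRRRRRR
After op 3 fill(1,3,Y) [49 cells changed]:
YYYYYYYY
YYYYYYYY
YYYYYYGG
YYYYGYGG
YYYYYYGG
YYYYYYYY
YYYYYYYY
After op 4 paint(2,1,Y):
YYYYYYYY
YYYYYYYY
YYYYYYGG
YYYYGYGG
YYYYYYGG
YYYYYYYY
YYYYYYYY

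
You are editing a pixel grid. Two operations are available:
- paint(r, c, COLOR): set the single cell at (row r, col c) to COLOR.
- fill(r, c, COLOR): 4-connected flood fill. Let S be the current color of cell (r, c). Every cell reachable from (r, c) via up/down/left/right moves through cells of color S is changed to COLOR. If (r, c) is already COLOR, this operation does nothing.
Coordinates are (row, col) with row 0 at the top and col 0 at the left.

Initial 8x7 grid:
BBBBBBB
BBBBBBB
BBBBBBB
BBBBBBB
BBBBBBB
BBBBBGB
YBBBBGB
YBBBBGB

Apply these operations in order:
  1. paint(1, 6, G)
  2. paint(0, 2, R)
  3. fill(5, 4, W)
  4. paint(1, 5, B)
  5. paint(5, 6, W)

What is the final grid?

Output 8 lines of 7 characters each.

Answer: WWRWWWW
WWWWWBG
WWWWWWW
WWWWWWW
WWWWWWW
WWWWWGW
YWWWWGW
YWWWWGW

Derivation:
After op 1 paint(1,6,G):
BBBBBBB
BBBBBBG
BBBBBBB
BBBBBBB
BBBBBBB
BBBBBGB
YBBBBGB
YBBBBGB
After op 2 paint(0,2,R):
BBRBBBB
BBBBBBG
BBBBBBB
BBBBBBB
BBBBBBB
BBBBBGB
YBBBBGB
YBBBBGB
After op 3 fill(5,4,W) [49 cells changed]:
WWRWWWW
WWWWWWG
WWWWWWW
WWWWWWW
WWWWWWW
WWWWWGW
YWWWWGW
YWWWWGW
After op 4 paint(1,5,B):
WWRWWWW
WWWWWBG
WWWWWWW
WWWWWWW
WWWWWWW
WWWWWGW
YWWWWGW
YWWWWGW
After op 5 paint(5,6,W):
WWRWWWW
WWWWWBG
WWWWWWW
WWWWWWW
WWWWWWW
WWWWWGW
YWWWWGW
YWWWWGW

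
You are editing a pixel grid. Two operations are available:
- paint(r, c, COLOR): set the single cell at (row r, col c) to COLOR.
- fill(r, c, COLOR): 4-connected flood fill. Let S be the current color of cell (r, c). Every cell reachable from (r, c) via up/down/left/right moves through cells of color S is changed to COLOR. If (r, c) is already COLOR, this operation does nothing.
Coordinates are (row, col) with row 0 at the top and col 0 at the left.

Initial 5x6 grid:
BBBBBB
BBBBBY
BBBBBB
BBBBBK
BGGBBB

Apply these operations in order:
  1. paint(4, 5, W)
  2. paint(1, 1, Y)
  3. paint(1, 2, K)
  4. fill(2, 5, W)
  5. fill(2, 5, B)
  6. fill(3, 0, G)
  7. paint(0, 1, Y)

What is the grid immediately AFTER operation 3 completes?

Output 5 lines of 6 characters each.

Answer: BBBBBB
BYKBBY
BBBBBB
BBBBBK
BGGBBW

Derivation:
After op 1 paint(4,5,W):
BBBBBB
BBBBBY
BBBBBB
BBBBBK
BGGBBW
After op 2 paint(1,1,Y):
BBBBBB
BYBBBY
BBBBBB
BBBBBK
BGGBBW
After op 3 paint(1,2,K):
BBBBBB
BYKBBY
BBBBBB
BBBBBK
BGGBBW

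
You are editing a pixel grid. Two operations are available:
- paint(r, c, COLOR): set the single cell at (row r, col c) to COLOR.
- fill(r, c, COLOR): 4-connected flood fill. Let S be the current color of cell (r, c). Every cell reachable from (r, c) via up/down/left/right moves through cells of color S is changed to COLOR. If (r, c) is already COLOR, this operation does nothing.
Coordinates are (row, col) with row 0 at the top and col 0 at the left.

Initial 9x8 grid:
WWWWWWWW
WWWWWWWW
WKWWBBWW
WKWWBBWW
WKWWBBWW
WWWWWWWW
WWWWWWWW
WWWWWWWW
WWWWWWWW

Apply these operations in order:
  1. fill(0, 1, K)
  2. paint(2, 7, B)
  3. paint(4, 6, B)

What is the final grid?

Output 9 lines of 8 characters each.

Answer: KKKKKKKK
KKKKKKKK
KKKKBBKB
KKKKBBKK
KKKKBBBK
KKKKKKKK
KKKKKKKK
KKKKKKKK
KKKKKKKK

Derivation:
After op 1 fill(0,1,K) [63 cells changed]:
KKKKKKKK
KKKKKKKK
KKKKBBKK
KKKKBBKK
KKKKBBKK
KKKKKKKK
KKKKKKKK
KKKKKKKK
KKKKKKKK
After op 2 paint(2,7,B):
KKKKKKKK
KKKKKKKK
KKKKBBKB
KKKKBBKK
KKKKBBKK
KKKKKKKK
KKKKKKKK
KKKKKKKK
KKKKKKKK
After op 3 paint(4,6,B):
KKKKKKKK
KKKKKKKK
KKKKBBKB
KKKKBBKK
KKKKBBBK
KKKKKKKK
KKKKKKKK
KKKKKKKK
KKKKKKKK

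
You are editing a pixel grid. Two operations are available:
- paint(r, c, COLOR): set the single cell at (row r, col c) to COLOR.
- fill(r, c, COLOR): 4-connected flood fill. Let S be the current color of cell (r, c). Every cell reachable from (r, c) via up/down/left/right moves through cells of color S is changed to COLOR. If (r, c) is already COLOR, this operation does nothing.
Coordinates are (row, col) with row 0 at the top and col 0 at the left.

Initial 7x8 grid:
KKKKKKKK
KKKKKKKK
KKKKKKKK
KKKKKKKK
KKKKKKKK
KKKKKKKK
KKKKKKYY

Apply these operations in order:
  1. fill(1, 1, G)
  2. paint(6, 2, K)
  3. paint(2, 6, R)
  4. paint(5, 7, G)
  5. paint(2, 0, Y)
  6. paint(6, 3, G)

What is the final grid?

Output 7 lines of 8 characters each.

Answer: GGGGGGGG
GGGGGGGG
YGGGGGRG
GGGGGGGG
GGGGGGGG
GGGGGGGG
GGKGGGYY

Derivation:
After op 1 fill(1,1,G) [54 cells changed]:
GGGGGGGG
GGGGGGGG
GGGGGGGG
GGGGGGGG
GGGGGGGG
GGGGGGGG
GGGGGGYY
After op 2 paint(6,2,K):
GGGGGGGG
GGGGGGGG
GGGGGGGG
GGGGGGGG
GGGGGGGG
GGGGGGGG
GGKGGGYY
After op 3 paint(2,6,R):
GGGGGGGG
GGGGGGGG
GGGGGGRG
GGGGGGGG
GGGGGGGG
GGGGGGGG
GGKGGGYY
After op 4 paint(5,7,G):
GGGGGGGG
GGGGGGGG
GGGGGGRG
GGGGGGGG
GGGGGGGG
GGGGGGGG
GGKGGGYY
After op 5 paint(2,0,Y):
GGGGGGGG
GGGGGGGG
YGGGGGRG
GGGGGGGG
GGGGGGGG
GGGGGGGG
GGKGGGYY
After op 6 paint(6,3,G):
GGGGGGGG
GGGGGGGG
YGGGGGRG
GGGGGGGG
GGGGGGGG
GGGGGGGG
GGKGGGYY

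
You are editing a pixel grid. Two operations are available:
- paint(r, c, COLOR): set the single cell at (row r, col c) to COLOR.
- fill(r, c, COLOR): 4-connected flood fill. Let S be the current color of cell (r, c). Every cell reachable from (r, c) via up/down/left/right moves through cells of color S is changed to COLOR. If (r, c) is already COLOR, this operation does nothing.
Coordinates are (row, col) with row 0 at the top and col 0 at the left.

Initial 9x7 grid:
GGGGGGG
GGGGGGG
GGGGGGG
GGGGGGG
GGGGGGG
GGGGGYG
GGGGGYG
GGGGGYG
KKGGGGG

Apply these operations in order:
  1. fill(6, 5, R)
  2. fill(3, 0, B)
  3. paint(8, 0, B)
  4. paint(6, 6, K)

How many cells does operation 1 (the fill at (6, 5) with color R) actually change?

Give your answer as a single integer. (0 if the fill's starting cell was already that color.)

Answer: 3

Derivation:
After op 1 fill(6,5,R) [3 cells changed]:
GGGGGGG
GGGGGGG
GGGGGGG
GGGGGGG
GGGGGGG
GGGGGRG
GGGGGRG
GGGGGRG
KKGGGGG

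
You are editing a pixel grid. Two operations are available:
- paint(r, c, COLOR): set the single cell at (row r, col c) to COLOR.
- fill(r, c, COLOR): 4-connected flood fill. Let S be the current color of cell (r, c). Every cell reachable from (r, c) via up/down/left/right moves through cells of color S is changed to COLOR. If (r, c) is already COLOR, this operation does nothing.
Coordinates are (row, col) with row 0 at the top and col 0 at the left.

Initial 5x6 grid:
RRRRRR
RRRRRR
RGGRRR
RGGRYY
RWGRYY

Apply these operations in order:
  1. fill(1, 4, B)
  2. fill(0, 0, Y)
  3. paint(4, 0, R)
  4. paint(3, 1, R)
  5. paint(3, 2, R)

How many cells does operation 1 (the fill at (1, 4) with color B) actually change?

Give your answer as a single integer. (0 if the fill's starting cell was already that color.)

Answer: 20

Derivation:
After op 1 fill(1,4,B) [20 cells changed]:
BBBBBB
BBBBBB
BGGBBB
BGGBYY
BWGBYY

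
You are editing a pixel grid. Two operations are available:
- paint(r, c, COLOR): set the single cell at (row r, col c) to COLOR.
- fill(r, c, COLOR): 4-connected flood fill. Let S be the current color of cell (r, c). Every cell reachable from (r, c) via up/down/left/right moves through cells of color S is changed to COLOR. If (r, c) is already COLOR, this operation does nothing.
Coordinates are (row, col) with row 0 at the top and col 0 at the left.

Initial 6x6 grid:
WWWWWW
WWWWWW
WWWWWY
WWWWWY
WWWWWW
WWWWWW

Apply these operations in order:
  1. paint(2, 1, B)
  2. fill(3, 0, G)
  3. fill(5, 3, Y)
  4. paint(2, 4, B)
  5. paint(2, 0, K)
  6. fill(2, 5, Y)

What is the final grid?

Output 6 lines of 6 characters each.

Answer: YYYYYY
YYYYYY
KBYYBY
YYYYYY
YYYYYY
YYYYYY

Derivation:
After op 1 paint(2,1,B):
WWWWWW
WWWWWW
WBWWWY
WWWWWY
WWWWWW
WWWWWW
After op 2 fill(3,0,G) [33 cells changed]:
GGGGGG
GGGGGG
GBGGGY
GGGGGY
GGGGGG
GGGGGG
After op 3 fill(5,3,Y) [33 cells changed]:
YYYYYY
YYYYYY
YBYYYY
YYYYYY
YYYYYY
YYYYYY
After op 4 paint(2,4,B):
YYYYYY
YYYYYY
YBYYBY
YYYYYY
YYYYYY
YYYYYY
After op 5 paint(2,0,K):
YYYYYY
YYYYYY
KBYYBY
YYYYYY
YYYYYY
YYYYYY
After op 6 fill(2,5,Y) [0 cells changed]:
YYYYYY
YYYYYY
KBYYBY
YYYYYY
YYYYYY
YYYYYY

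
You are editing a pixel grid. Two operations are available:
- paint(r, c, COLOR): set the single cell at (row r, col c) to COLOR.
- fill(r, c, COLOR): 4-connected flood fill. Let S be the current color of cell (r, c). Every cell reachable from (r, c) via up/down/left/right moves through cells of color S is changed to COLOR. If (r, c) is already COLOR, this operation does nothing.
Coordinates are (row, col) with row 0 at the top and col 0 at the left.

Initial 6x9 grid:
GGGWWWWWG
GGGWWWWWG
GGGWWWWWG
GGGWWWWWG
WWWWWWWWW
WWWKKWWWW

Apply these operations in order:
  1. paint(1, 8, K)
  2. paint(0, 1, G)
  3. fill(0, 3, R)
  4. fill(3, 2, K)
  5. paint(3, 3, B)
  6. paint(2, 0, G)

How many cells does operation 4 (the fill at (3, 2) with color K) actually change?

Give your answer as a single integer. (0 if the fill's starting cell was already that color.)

Answer: 12

Derivation:
After op 1 paint(1,8,K):
GGGWWWWWG
GGGWWWWWK
GGGWWWWWG
GGGWWWWWG
WWWWWWWWW
WWWKKWWWW
After op 2 paint(0,1,G):
GGGWWWWWG
GGGWWWWWK
GGGWWWWWG
GGGWWWWWG
WWWWWWWWW
WWWKKWWWW
After op 3 fill(0,3,R) [36 cells changed]:
GGGRRRRRG
GGGRRRRRK
GGGRRRRRG
GGGRRRRRG
RRRRRRRRR
RRRKKRRRR
After op 4 fill(3,2,K) [12 cells changed]:
KKKRRRRRG
KKKRRRRRK
KKKRRRRRG
KKKRRRRRG
RRRRRRRRR
RRRKKRRRR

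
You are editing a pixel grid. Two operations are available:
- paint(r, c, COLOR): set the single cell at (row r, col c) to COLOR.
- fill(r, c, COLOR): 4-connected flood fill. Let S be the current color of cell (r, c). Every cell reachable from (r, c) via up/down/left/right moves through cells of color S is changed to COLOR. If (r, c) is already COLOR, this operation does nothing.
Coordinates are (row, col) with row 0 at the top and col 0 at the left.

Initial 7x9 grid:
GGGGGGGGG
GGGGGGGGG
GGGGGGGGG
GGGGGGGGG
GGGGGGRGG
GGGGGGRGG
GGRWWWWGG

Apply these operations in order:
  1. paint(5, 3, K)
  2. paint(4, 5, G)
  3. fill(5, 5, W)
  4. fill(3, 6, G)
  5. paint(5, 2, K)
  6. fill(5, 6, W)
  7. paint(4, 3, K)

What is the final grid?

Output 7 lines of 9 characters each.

Answer: GGGGGGGGG
GGGGGGGGG
GGGGGGGGG
GGGGGGGGG
GGGKGGWGG
GGKKGGWGG
GGRGGGGGG

Derivation:
After op 1 paint(5,3,K):
GGGGGGGGG
GGGGGGGGG
GGGGGGGGG
GGGGGGGGG
GGGGGGRGG
GGGKGGRGG
GGRWWWWGG
After op 2 paint(4,5,G):
GGGGGGGGG
GGGGGGGGG
GGGGGGGGG
GGGGGGGGG
GGGGGGRGG
GGGKGGRGG
GGRWWWWGG
After op 3 fill(5,5,W) [55 cells changed]:
WWWWWWWWW
WWWWWWWWW
WWWWWWWWW
WWWWWWWWW
WWWWWWRWW
WWWKWWRWW
WWRWWWWWW
After op 4 fill(3,6,G) [59 cells changed]:
GGGGGGGGG
GGGGGGGGG
GGGGGGGGG
GGGGGGGGG
GGGGGGRGG
GGGKGGRGG
GGRGGGGGG
After op 5 paint(5,2,K):
GGGGGGGGG
GGGGGGGGG
GGGGGGGGG
GGGGGGGGG
GGGGGGRGG
GGKKGGRGG
GGRGGGGGG
After op 6 fill(5,6,W) [2 cells changed]:
GGGGGGGGG
GGGGGGGGG
GGGGGGGGG
GGGGGGGGG
GGGGGGWGG
GGKKGGWGG
GGRGGGGGG
After op 7 paint(4,3,K):
GGGGGGGGG
GGGGGGGGG
GGGGGGGGG
GGGGGGGGG
GGGKGGWGG
GGKKGGWGG
GGRGGGGGG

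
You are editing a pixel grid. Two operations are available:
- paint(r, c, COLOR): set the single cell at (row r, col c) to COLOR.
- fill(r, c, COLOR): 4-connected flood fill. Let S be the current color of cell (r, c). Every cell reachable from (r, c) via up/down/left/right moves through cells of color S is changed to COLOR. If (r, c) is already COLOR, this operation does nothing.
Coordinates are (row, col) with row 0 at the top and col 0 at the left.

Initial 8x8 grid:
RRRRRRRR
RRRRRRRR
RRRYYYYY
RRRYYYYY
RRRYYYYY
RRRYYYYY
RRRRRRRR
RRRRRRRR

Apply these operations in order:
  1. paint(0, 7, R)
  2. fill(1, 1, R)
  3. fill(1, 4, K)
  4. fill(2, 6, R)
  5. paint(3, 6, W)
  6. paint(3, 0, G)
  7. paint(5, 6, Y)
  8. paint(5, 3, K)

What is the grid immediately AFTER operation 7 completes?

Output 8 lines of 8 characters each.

Answer: KKKKKKKK
KKKKKKKK
KKKRRRRR
GKKRRRWR
KKKRRRRR
KKKRRRYR
KKKKKKKK
KKKKKKKK

Derivation:
After op 1 paint(0,7,R):
RRRRRRRR
RRRRRRRR
RRRYYYYY
RRRYYYYY
RRRYYYYY
RRRYYYYY
RRRRRRRR
RRRRRRRR
After op 2 fill(1,1,R) [0 cells changed]:
RRRRRRRR
RRRRRRRR
RRRYYYYY
RRRYYYYY
RRRYYYYY
RRRYYYYY
RRRRRRRR
RRRRRRRR
After op 3 fill(1,4,K) [44 cells changed]:
KKKKKKKK
KKKKKKKK
KKKYYYYY
KKKYYYYY
KKKYYYYY
KKKYYYYY
KKKKKKKK
KKKKKKKK
After op 4 fill(2,6,R) [20 cells changed]:
KKKKKKKK
KKKKKKKK
KKKRRRRR
KKKRRRRR
KKKRRRRR
KKKRRRRR
KKKKKKKK
KKKKKKKK
After op 5 paint(3,6,W):
KKKKKKKK
KKKKKKKK
KKKRRRRR
KKKRRRWR
KKKRRRRR
KKKRRRRR
KKKKKKKK
KKKKKKKK
After op 6 paint(3,0,G):
KKKKKKKK
KKKKKKKK
KKKRRRRR
GKKRRRWR
KKKRRRRR
KKKRRRRR
KKKKKKKK
KKKKKKKK
After op 7 paint(5,6,Y):
KKKKKKKK
KKKKKKKK
KKKRRRRR
GKKRRRWR
KKKRRRRR
KKKRRRYR
KKKKKKKK
KKKKKKKK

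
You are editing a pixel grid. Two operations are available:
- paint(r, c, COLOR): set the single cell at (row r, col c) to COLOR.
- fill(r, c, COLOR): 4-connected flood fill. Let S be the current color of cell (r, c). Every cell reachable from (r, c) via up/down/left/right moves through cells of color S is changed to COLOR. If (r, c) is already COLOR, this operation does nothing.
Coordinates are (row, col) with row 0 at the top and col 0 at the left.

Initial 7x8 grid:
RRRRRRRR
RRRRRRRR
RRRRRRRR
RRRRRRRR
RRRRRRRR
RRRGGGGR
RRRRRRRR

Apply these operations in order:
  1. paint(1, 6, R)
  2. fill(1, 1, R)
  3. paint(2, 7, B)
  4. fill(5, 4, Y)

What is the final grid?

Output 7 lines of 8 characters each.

Answer: RRRRRRRR
RRRRRRRR
RRRRRRRB
RRRRRRRR
RRRRRRRR
RRRYYYYR
RRRRRRRR

Derivation:
After op 1 paint(1,6,R):
RRRRRRRR
RRRRRRRR
RRRRRRRR
RRRRRRRR
RRRRRRRR
RRRGGGGR
RRRRRRRR
After op 2 fill(1,1,R) [0 cells changed]:
RRRRRRRR
RRRRRRRR
RRRRRRRR
RRRRRRRR
RRRRRRRR
RRRGGGGR
RRRRRRRR
After op 3 paint(2,7,B):
RRRRRRRR
RRRRRRRR
RRRRRRRB
RRRRRRRR
RRRRRRRR
RRRGGGGR
RRRRRRRR
After op 4 fill(5,4,Y) [4 cells changed]:
RRRRRRRR
RRRRRRRR
RRRRRRRB
RRRRRRRR
RRRRRRRR
RRRYYYYR
RRRRRRRR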